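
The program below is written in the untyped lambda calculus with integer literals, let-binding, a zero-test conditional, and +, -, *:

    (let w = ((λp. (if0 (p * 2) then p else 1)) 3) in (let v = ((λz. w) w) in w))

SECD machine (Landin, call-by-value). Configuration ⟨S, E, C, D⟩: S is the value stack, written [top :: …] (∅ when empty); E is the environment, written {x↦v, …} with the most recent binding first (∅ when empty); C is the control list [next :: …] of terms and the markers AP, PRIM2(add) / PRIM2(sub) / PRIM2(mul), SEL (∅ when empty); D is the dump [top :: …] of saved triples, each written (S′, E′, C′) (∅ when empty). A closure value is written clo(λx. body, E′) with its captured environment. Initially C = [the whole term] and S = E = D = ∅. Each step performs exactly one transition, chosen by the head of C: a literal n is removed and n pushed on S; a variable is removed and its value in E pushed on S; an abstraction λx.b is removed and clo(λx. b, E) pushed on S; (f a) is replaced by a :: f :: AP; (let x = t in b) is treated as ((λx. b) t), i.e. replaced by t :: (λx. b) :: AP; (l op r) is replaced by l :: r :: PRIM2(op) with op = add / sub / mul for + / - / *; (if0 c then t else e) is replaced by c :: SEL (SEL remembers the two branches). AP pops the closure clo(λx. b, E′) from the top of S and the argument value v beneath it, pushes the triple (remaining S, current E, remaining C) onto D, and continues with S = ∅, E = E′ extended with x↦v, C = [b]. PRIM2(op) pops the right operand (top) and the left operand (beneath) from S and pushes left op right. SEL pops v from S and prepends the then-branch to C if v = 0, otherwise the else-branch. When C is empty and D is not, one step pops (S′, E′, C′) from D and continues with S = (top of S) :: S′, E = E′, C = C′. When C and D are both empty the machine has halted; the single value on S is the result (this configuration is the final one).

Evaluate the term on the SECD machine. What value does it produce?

Answer: 1

Execution trace:
0. ⟨S=∅; E=∅; C=[(let w = ((λp. (if0 (p * 2) then p else 1)) 3) in (let v = ((λz. w) w) in w))]; D=∅⟩
1. ⟨S=∅; E=∅; C=[((λp. (if0 (p * 2) then p else 1)) 3) :: (λw. (let v = ((λz. w) w) in w)) :: AP]; D=∅⟩
2. ⟨S=∅; E=∅; C=[3 :: (λp. (if0 (p * 2) then p else 1)) :: AP :: (λw. (let v = ((λz. w) w) in w)) :: AP]; D=∅⟩
3. ⟨S=[3]; E=∅; C=[(λp. (if0 (p * 2) then p else 1)) :: AP :: (λw. (let v = ((λz. w) w) in w)) :: AP]; D=∅⟩
4. ⟨S=[clo(λp. (if0 (p * 2) then p else 1), ∅) :: 3]; E=∅; C=[AP :: (λw. (let v = ((λz. w) w) in w)) :: AP]; D=∅⟩
5. ⟨S=∅; E={p↦3}; C=[(if0 (p * 2) then p else 1)]; D=[(∅, ∅, [(λw. (let v = ((λz. w) w) in w)) :: AP])]⟩
6. ⟨S=∅; E={p↦3}; C=[(p * 2) :: SEL]; D=[(∅, ∅, [(λw. (let v = ((λz. w) w) in w)) :: AP])]⟩
7. ⟨S=∅; E={p↦3}; C=[p :: 2 :: PRIM2(mul) :: SEL]; D=[(∅, ∅, [(λw. (let v = ((λz. w) w) in w)) :: AP])]⟩
8. ⟨S=[3]; E={p↦3}; C=[2 :: PRIM2(mul) :: SEL]; D=[(∅, ∅, [(λw. (let v = ((λz. w) w) in w)) :: AP])]⟩
9. ⟨S=[2 :: 3]; E={p↦3}; C=[PRIM2(mul) :: SEL]; D=[(∅, ∅, [(λw. (let v = ((λz. w) w) in w)) :: AP])]⟩
10. ⟨S=[6]; E={p↦3}; C=[SEL]; D=[(∅, ∅, [(λw. (let v = ((λz. w) w) in w)) :: AP])]⟩
11. ⟨S=∅; E={p↦3}; C=[1]; D=[(∅, ∅, [(λw. (let v = ((λz. w) w) in w)) :: AP])]⟩
12. ⟨S=[1]; E={p↦3}; C=∅; D=[(∅, ∅, [(λw. (let v = ((λz. w) w) in w)) :: AP])]⟩
13. ⟨S=[1]; E=∅; C=[(λw. (let v = ((λz. w) w) in w)) :: AP]; D=∅⟩
14. ⟨S=[clo(λw. (let v = ((λz. w) w) in w), ∅) :: 1]; E=∅; C=[AP]; D=∅⟩
15. ⟨S=∅; E={w↦1}; C=[(let v = ((λz. w) w) in w)]; D=[(∅, ∅, ∅)]⟩
16. ⟨S=∅; E={w↦1}; C=[((λz. w) w) :: (λv. w) :: AP]; D=[(∅, ∅, ∅)]⟩
17. ⟨S=∅; E={w↦1}; C=[w :: (λz. w) :: AP :: (λv. w) :: AP]; D=[(∅, ∅, ∅)]⟩
18. ⟨S=[1]; E={w↦1}; C=[(λz. w) :: AP :: (λv. w) :: AP]; D=[(∅, ∅, ∅)]⟩
19. ⟨S=[clo(λz. w, {w↦1}) :: 1]; E={w↦1}; C=[AP :: (λv. w) :: AP]; D=[(∅, ∅, ∅)]⟩
20. ⟨S=∅; E={z↦1, w↦1}; C=[w]; D=[(∅, {w↦1}, [(λv. w) :: AP]) :: (∅, ∅, ∅)]⟩
21. ⟨S=[1]; E={z↦1, w↦1}; C=∅; D=[(∅, {w↦1}, [(λv. w) :: AP]) :: (∅, ∅, ∅)]⟩
22. ⟨S=[1]; E={w↦1}; C=[(λv. w) :: AP]; D=[(∅, ∅, ∅)]⟩
23. ⟨S=[clo(λv. w, {w↦1}) :: 1]; E={w↦1}; C=[AP]; D=[(∅, ∅, ∅)]⟩
24. ⟨S=∅; E={v↦1, w↦1}; C=[w]; D=[(∅, {w↦1}, ∅) :: (∅, ∅, ∅)]⟩
25. ⟨S=[1]; E={v↦1, w↦1}; C=∅; D=[(∅, {w↦1}, ∅) :: (∅, ∅, ∅)]⟩
26. ⟨S=[1]; E={w↦1}; C=∅; D=[(∅, ∅, ∅)]⟩
27. ⟨S=[1]; E=∅; C=∅; D=∅⟩
→ final value 1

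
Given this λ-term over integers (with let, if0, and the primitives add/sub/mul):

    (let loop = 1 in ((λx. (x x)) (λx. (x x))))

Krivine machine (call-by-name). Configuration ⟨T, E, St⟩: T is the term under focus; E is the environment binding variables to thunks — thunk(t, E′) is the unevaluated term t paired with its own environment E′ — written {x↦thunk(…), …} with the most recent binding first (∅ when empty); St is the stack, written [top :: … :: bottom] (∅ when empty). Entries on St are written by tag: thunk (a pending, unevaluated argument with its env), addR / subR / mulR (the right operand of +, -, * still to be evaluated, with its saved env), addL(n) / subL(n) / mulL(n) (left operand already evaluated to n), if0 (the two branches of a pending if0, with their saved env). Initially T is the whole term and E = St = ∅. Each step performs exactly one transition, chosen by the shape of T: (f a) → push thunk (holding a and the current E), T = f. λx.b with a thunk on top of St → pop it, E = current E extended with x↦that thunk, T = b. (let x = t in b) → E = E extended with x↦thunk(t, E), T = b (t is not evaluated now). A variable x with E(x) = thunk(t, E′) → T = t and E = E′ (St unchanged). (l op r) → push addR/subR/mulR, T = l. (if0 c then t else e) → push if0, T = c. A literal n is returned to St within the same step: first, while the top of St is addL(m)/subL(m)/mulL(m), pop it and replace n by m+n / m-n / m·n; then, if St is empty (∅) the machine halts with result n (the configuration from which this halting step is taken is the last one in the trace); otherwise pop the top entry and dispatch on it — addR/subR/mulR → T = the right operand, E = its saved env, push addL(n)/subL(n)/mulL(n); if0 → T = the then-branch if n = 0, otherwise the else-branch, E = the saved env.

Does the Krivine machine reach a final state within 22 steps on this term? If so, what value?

t=0: [T=(let loop = 1 in ((λx. (x x)) (λx. (x x)))) | E=∅ | St=∅]
t=1: [T=((λx. (x x)) (λx. (x x))) | E={loop↦thunk(1, ∅)} | St=∅]
t=2: [T=(λx. (x x)) | E={loop↦thunk(1, ∅)} | St=[thunk]]
t=3: [T=(x x) | E={x↦thunk((λx. (x x)), {loop↦thunk(1, ∅)}), loop↦thunk(1, ∅)} | St=∅]
t=4: [T=x | E={x↦thunk((λx. (x x)), {loop↦thunk(1, ∅)}), loop↦thunk(1, ∅)} | St=[thunk]]
t=5: [T=(λx. (x x)) | E={loop↦thunk(1, ∅)} | St=[thunk]]
t=6: [T=(x x) | E={x↦thunk(x, {x↦thunk((λx. (x x)), {loop↦thunk(1, ∅)}), loop↦thunk(1, ∅)}), loop↦thunk(1, ∅)} | St=∅]
t=7: [T=x | E={x↦thunk(x, {x↦thunk((λx. (x x)), {loop↦thunk(1, ∅)}), loop↦thunk(1, ∅)}), loop↦thunk(1, ∅)} | St=[thunk]]
t=8: [T=x | E={x↦thunk((λx. (x x)), {loop↦thunk(1, ∅)}), loop↦thunk(1, ∅)} | St=[thunk]]
t=9: [T=(λx. (x x)) | E={loop↦thunk(1, ∅)} | St=[thunk]]
t=10: [T=(x x) | E={x↦thunk(x, {x↦thunk(x, {x↦thunk((λx. (x x)), {loop↦thunk(1, ∅)}), loop↦thunk(1, ∅)}), loop↦thunk(1, ∅)}), loop↦thunk(1, ∅)} | St=∅]
t=11: [T=x | E={x↦thunk(x, {x↦thunk(x, {x↦thunk((λx. (x x)), {loop↦thunk(1, ∅)}), loop↦thunk(1, ∅)}), loop↦thunk(1, ∅)}), loop↦thunk(1, ∅)} | St=[thunk]]
t=12: [T=x | E={x↦thunk(x, {x↦thunk((λx. (x x)), {loop↦thunk(1, ∅)}), loop↦thunk(1, ∅)}), loop↦thunk(1, ∅)} | St=[thunk]]
t=13: [T=x | E={x↦thunk((λx. (x x)), {loop↦thunk(1, ∅)}), loop↦thunk(1, ∅)} | St=[thunk]]
t=14: [T=(λx. (x x)) | E={loop↦thunk(1, ∅)} | St=[thunk]]
t=15: [T=(x x) | E={x↦thunk(x, {x↦thunk(x, {x↦thunk(x, {x↦thunk((λx. (x x)), {loop↦thunk(1, ∅)}), loop↦thunk(1, ∅)}), loop↦thunk(1, ∅)}), loop↦thunk(1, ∅)}), loop↦thunk(1, ∅)} | St=∅]
t=16: [T=x | E={x↦thunk(x, {x↦thunk(x, {x↦thunk(x, {x↦thunk((λx. (x x)), {loop↦thunk(1, ∅)}), loop↦thunk(1, ∅)}), loop↦thunk(1, ∅)}), loop↦thunk(1, ∅)}), loop↦thunk(1, ∅)} | St=[thunk]]
t=17: [T=x | E={x↦thunk(x, {x↦thunk(x, {x↦thunk((λx. (x x)), {loop↦thunk(1, ∅)}), loop↦thunk(1, ∅)}), loop↦thunk(1, ∅)}), loop↦thunk(1, ∅)} | St=[thunk]]
t=18: [T=x | E={x↦thunk(x, {x↦thunk((λx. (x x)), {loop↦thunk(1, ∅)}), loop↦thunk(1, ∅)}), loop↦thunk(1, ∅)} | St=[thunk]]
t=19: [T=x | E={x↦thunk((λx. (x x)), {loop↦thunk(1, ∅)}), loop↦thunk(1, ∅)} | St=[thunk]]
t=20: [T=(λx. (x x)) | E={loop↦thunk(1, ∅)} | St=[thunk]]
t=21: [T=(x x) | E={x↦thunk(x, {x↦thunk(x, {x↦thunk(x, {x↦thunk(x, {x↦thunk((λx. (x x)), {loop↦thunk(1, ∅)}), loop↦thunk(1, ∅)}), loop↦thunk(1, ∅)}), loop↦thunk(1, ∅)}), loop↦thunk(1, ∅)}), loop↦thunk(1, ∅)} | St=∅]
t=22: [T=x | E={x↦thunk(x, {x↦thunk(x, {x↦thunk(x, {x↦thunk(x, {x↦thunk((λx. (x x)), {loop↦thunk(1, ∅)}), loop↦thunk(1, ∅)}), loop↦thunk(1, ∅)}), loop↦thunk(1, ∅)}), loop↦thunk(1, ∅)}), loop↦thunk(1, ∅)} | St=[thunk]]
→ 22 transitions taken and the configuration is still not final: no result within 22 steps

Answer: DIVERGES (no final state within 22 steps)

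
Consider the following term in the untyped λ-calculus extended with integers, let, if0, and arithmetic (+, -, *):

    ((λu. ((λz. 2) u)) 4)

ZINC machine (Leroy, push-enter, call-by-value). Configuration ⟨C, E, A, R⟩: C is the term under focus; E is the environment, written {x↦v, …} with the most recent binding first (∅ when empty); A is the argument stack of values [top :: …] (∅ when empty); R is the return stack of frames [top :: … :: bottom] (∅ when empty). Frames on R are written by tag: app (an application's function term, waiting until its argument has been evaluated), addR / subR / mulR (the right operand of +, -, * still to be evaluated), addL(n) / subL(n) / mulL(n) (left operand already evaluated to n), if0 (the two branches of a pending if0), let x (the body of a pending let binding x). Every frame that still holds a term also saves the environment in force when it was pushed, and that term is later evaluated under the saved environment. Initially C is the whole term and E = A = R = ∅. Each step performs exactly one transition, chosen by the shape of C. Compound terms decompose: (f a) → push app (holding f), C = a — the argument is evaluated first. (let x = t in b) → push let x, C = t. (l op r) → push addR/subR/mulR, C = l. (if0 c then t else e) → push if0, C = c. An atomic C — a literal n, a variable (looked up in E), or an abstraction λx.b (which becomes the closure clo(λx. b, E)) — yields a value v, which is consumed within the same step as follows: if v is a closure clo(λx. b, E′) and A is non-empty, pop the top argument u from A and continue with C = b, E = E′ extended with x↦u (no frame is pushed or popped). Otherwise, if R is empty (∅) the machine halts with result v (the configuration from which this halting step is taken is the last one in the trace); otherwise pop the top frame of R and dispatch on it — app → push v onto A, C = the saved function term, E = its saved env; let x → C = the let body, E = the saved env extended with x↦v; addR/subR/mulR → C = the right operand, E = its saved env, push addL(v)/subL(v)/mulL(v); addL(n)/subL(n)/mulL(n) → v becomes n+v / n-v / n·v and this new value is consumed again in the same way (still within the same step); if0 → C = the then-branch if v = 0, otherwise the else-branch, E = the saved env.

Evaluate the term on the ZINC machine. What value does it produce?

Answer: 2

Execution trace:
t=0: [C=((λu. ((λz. 2) u)) 4) | E=∅ | A=∅ | R=∅]
t=1: [C=4 | E=∅ | A=∅ | R=[app]]
t=2: [C=(λu. ((λz. 2) u)) | E=∅ | A=[4] | R=∅]
t=3: [C=((λz. 2) u) | E={u↦4} | A=∅ | R=∅]
t=4: [C=u | E={u↦4} | A=∅ | R=[app]]
t=5: [C=(λz. 2) | E={u↦4} | A=[4] | R=∅]
t=6: [C=2 | E={z↦4, u↦4} | A=∅ | R=∅]
→ final value 2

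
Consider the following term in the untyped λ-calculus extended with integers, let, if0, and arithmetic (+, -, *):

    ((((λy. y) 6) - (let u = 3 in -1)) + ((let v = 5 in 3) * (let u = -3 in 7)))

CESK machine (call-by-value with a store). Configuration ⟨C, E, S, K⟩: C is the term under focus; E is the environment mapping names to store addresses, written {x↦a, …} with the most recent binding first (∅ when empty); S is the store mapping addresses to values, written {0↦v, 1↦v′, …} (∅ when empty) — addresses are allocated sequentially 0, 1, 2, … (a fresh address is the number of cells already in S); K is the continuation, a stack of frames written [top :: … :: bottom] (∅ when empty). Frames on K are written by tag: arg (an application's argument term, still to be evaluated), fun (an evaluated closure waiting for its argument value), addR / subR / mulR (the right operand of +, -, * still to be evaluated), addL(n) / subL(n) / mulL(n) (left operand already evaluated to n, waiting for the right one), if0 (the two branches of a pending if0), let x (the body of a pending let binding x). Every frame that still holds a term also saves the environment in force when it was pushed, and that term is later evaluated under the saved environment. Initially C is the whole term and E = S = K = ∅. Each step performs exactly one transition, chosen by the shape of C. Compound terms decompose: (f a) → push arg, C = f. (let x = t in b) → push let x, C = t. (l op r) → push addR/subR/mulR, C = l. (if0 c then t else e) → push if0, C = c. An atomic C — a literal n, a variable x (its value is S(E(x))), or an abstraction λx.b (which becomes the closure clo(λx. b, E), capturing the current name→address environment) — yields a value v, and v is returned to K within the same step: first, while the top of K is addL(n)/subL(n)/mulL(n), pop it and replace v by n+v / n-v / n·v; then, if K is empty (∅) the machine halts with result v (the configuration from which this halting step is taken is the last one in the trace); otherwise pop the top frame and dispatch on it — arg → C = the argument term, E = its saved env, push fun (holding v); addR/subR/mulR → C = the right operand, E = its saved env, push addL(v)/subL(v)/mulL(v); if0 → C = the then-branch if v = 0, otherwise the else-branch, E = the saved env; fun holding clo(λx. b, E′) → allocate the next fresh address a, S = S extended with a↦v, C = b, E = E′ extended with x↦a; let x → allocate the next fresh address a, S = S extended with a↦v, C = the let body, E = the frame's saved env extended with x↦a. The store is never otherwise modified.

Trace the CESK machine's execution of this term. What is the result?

Answer: 28

Derivation:
0. ⟨C=((((λy. y) 6) - (let u = 3 in -1)) + ((let v = 5 in 3) * (let u = -3 in 7))); E=∅; S=∅; K=∅⟩
1. ⟨C=(((λy. y) 6) - (let u = 3 in -1)); E=∅; S=∅; K=[addR]⟩
2. ⟨C=((λy. y) 6); E=∅; S=∅; K=[subR :: addR]⟩
3. ⟨C=(λy. y); E=∅; S=∅; K=[arg :: subR :: addR]⟩
4. ⟨C=6; E=∅; S=∅; K=[fun :: subR :: addR]⟩
5. ⟨C=y; E={y↦0}; S={0↦6}; K=[subR :: addR]⟩
6. ⟨C=(let u = 3 in -1); E=∅; S={0↦6}; K=[subL(6) :: addR]⟩
7. ⟨C=3; E=∅; S={0↦6}; K=[let u :: subL(6) :: addR]⟩
8. ⟨C=-1; E={u↦1}; S={0↦6, 1↦3}; K=[subL(6) :: addR]⟩
9. ⟨C=((let v = 5 in 3) * (let u = -3 in 7)); E=∅; S={0↦6, 1↦3}; K=[addL(7)]⟩
10. ⟨C=(let v = 5 in 3); E=∅; S={0↦6, 1↦3}; K=[mulR :: addL(7)]⟩
11. ⟨C=5; E=∅; S={0↦6, 1↦3}; K=[let v :: mulR :: addL(7)]⟩
12. ⟨C=3; E={v↦2}; S={0↦6, 1↦3, 2↦5}; K=[mulR :: addL(7)]⟩
13. ⟨C=(let u = -3 in 7); E=∅; S={0↦6, 1↦3, 2↦5}; K=[mulL(3) :: addL(7)]⟩
14. ⟨C=-3; E=∅; S={0↦6, 1↦3, 2↦5}; K=[let u :: mulL(3) :: addL(7)]⟩
15. ⟨C=7; E={u↦3}; S={0↦6, 1↦3, 2↦5, 3↦-3}; K=[mulL(3) :: addL(7)]⟩
→ final value 28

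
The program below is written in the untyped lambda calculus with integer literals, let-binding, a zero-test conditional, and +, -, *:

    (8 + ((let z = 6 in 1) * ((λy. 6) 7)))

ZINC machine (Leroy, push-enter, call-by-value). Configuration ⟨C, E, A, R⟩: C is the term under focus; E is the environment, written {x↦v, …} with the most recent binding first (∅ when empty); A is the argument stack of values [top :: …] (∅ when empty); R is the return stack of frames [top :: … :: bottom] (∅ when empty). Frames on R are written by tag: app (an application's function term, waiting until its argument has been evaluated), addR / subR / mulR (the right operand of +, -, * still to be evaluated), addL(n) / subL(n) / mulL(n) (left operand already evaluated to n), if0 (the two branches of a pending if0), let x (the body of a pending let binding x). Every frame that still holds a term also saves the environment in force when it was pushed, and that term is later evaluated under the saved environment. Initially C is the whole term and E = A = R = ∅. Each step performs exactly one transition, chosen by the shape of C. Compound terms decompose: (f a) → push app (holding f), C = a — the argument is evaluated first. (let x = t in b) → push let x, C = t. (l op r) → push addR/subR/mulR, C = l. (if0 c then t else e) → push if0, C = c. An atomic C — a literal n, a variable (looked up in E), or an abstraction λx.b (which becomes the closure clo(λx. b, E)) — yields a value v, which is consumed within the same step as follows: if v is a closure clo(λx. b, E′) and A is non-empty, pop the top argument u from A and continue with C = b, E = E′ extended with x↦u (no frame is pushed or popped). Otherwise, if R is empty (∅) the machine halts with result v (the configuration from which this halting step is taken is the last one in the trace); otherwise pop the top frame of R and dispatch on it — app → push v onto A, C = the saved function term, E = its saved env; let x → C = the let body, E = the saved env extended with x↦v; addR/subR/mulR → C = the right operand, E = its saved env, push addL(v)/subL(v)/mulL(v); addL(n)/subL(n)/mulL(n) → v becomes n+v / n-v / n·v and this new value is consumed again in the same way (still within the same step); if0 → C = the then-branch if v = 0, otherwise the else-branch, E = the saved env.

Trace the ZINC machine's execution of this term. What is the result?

Answer: 14

Derivation:
0. [C=(8 + ((let z = 6 in 1) * ((λy. 6) 7))) | E=∅ | A=∅ | R=∅]
1. [C=8 | E=∅ | A=∅ | R=[addR]]
2. [C=((let z = 6 in 1) * ((λy. 6) 7)) | E=∅ | A=∅ | R=[addL(8)]]
3. [C=(let z = 6 in 1) | E=∅ | A=∅ | R=[mulR :: addL(8)]]
4. [C=6 | E=∅ | A=∅ | R=[let z :: mulR :: addL(8)]]
5. [C=1 | E={z↦6} | A=∅ | R=[mulR :: addL(8)]]
6. [C=((λy. 6) 7) | E=∅ | A=∅ | R=[mulL(1) :: addL(8)]]
7. [C=7 | E=∅ | A=∅ | R=[app :: mulL(1) :: addL(8)]]
8. [C=(λy. 6) | E=∅ | A=[7] | R=[mulL(1) :: addL(8)]]
9. [C=6 | E={y↦7} | A=∅ | R=[mulL(1) :: addL(8)]]
→ final value 14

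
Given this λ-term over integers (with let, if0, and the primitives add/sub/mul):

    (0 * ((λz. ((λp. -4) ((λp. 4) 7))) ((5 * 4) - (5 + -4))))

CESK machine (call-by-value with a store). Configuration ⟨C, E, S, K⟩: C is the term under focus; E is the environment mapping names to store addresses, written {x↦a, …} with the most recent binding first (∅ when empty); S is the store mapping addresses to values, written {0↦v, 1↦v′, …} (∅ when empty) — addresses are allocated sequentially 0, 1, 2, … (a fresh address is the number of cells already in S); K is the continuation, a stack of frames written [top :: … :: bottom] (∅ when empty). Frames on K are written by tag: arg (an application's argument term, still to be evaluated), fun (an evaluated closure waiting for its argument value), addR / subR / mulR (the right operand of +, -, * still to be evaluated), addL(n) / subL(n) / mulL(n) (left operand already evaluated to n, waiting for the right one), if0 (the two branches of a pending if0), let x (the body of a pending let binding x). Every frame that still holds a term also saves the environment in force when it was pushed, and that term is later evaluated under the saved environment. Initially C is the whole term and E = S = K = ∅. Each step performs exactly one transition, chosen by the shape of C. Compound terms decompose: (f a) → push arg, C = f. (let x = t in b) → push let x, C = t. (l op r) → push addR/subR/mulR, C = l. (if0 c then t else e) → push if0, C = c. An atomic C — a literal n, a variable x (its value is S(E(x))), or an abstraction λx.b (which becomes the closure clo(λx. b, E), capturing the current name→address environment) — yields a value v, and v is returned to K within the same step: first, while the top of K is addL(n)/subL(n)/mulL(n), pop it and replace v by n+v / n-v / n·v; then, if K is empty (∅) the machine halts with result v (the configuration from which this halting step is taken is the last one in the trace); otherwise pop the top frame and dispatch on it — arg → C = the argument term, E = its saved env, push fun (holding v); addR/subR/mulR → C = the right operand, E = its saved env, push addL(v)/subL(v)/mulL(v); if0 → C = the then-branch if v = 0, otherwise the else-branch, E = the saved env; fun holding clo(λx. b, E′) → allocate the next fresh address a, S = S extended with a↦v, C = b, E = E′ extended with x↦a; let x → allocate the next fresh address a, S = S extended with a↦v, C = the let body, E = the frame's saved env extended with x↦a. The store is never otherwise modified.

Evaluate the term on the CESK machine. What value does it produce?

Answer: 0

Machine steps:
0. <C=(0 * ((λz. ((λp. -4) ((λp. 4) 7))) ((5 * 4) - (5 + -4)))), E=∅, S=∅, K=∅>
1. <C=0, E=∅, S=∅, K=[mulR]>
2. <C=((λz. ((λp. -4) ((λp. 4) 7))) ((5 * 4) - (5 + -4))), E=∅, S=∅, K=[mulL(0)]>
3. <C=(λz. ((λp. -4) ((λp. 4) 7))), E=∅, S=∅, K=[arg :: mulL(0)]>
4. <C=((5 * 4) - (5 + -4)), E=∅, S=∅, K=[fun :: mulL(0)]>
5. <C=(5 * 4), E=∅, S=∅, K=[subR :: fun :: mulL(0)]>
6. <C=5, E=∅, S=∅, K=[mulR :: subR :: fun :: mulL(0)]>
7. <C=4, E=∅, S=∅, K=[mulL(5) :: subR :: fun :: mulL(0)]>
8. <C=(5 + -4), E=∅, S=∅, K=[subL(20) :: fun :: mulL(0)]>
9. <C=5, E=∅, S=∅, K=[addR :: subL(20) :: fun :: mulL(0)]>
10. <C=-4, E=∅, S=∅, K=[addL(5) :: subL(20) :: fun :: mulL(0)]>
11. <C=((λp. -4) ((λp. 4) 7)), E={z↦0}, S={0↦19}, K=[mulL(0)]>
12. <C=(λp. -4), E={z↦0}, S={0↦19}, K=[arg :: mulL(0)]>
13. <C=((λp. 4) 7), E={z↦0}, S={0↦19}, K=[fun :: mulL(0)]>
14. <C=(λp. 4), E={z↦0}, S={0↦19}, K=[arg :: fun :: mulL(0)]>
15. <C=7, E={z↦0}, S={0↦19}, K=[fun :: fun :: mulL(0)]>
16. <C=4, E={p↦1, z↦0}, S={0↦19, 1↦7}, K=[fun :: mulL(0)]>
17. <C=-4, E={p↦2, z↦0}, S={0↦19, 1↦7, 2↦4}, K=[mulL(0)]>
→ final value 0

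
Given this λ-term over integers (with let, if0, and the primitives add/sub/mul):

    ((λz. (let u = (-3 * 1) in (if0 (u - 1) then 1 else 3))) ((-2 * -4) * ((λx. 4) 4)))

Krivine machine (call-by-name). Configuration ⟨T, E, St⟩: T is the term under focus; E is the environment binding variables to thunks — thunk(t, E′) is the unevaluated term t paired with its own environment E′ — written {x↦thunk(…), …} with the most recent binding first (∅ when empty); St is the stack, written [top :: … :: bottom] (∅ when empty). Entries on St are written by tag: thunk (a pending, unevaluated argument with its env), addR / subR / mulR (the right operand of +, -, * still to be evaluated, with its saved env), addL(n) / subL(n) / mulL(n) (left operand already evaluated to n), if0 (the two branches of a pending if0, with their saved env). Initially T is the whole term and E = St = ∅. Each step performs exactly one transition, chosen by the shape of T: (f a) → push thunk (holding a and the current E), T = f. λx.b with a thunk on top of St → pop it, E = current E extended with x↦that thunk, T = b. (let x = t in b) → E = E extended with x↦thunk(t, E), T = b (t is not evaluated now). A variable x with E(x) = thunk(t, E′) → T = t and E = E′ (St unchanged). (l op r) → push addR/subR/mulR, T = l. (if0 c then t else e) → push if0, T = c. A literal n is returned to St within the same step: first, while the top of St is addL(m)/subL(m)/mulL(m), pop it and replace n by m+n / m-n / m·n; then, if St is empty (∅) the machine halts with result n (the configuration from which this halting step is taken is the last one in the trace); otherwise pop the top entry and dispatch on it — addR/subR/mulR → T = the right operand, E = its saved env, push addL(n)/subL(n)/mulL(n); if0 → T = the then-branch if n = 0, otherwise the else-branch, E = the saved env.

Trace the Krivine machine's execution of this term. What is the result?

Answer: 3

Execution trace:
[0] <T=((λz. (let u = (-3 * 1) in (if0 (u - 1) then 1 else 3))) ((-2 * -4) * ((λx. 4) 4))), E=∅, St=∅>
[1] <T=(λz. (let u = (-3 * 1) in (if0 (u - 1) then 1 else 3))), E=∅, St=[thunk]>
[2] <T=(let u = (-3 * 1) in (if0 (u - 1) then 1 else 3)), E={z↦thunk(((-2 * -4) * ((λx. 4) 4)), ∅)}, St=∅>
[3] <T=(if0 (u - 1) then 1 else 3), E={u↦thunk((-3 * 1), {z↦thunk(((-2 * -4) * ((λx. 4) 4)), ∅)}), z↦thunk(((-2 * -4) * ((λx. 4) 4)), ∅)}, St=∅>
[4] <T=(u - 1), E={u↦thunk((-3 * 1), {z↦thunk(((-2 * -4) * ((λx. 4) 4)), ∅)}), z↦thunk(((-2 * -4) * ((λx. 4) 4)), ∅)}, St=[if0]>
[5] <T=u, E={u↦thunk((-3 * 1), {z↦thunk(((-2 * -4) * ((λx. 4) 4)), ∅)}), z↦thunk(((-2 * -4) * ((λx. 4) 4)), ∅)}, St=[subR :: if0]>
[6] <T=(-3 * 1), E={z↦thunk(((-2 * -4) * ((λx. 4) 4)), ∅)}, St=[subR :: if0]>
[7] <T=-3, E={z↦thunk(((-2 * -4) * ((λx. 4) 4)), ∅)}, St=[mulR :: subR :: if0]>
[8] <T=1, E={z↦thunk(((-2 * -4) * ((λx. 4) 4)), ∅)}, St=[mulL(-3) :: subR :: if0]>
[9] <T=1, E={u↦thunk((-3 * 1), {z↦thunk(((-2 * -4) * ((λx. 4) 4)), ∅)}), z↦thunk(((-2 * -4) * ((λx. 4) 4)), ∅)}, St=[subL(-3) :: if0]>
[10] <T=3, E={u↦thunk((-3 * 1), {z↦thunk(((-2 * -4) * ((λx. 4) 4)), ∅)}), z↦thunk(((-2 * -4) * ((λx. 4) 4)), ∅)}, St=∅>
→ final value 3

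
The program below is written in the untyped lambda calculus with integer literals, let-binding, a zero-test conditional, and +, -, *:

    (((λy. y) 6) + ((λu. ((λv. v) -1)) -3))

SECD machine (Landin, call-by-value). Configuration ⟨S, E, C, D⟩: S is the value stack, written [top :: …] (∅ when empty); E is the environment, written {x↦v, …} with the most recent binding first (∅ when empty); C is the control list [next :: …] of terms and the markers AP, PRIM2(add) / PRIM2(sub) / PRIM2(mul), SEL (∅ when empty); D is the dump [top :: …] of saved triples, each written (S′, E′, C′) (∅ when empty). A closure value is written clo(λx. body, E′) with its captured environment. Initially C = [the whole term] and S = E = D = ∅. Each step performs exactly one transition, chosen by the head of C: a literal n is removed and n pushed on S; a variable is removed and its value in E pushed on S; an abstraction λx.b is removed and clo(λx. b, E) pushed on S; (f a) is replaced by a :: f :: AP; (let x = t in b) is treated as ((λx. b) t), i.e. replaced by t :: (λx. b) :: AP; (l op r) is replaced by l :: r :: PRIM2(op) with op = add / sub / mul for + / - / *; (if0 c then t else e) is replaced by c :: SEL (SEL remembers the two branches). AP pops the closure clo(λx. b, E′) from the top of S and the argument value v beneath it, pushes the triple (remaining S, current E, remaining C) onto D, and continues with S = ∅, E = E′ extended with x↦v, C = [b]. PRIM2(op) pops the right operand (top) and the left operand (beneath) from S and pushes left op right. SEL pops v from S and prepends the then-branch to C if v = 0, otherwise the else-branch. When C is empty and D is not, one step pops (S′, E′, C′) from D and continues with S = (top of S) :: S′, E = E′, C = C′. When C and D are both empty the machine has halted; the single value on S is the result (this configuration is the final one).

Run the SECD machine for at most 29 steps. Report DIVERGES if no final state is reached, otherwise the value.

t=0: ⟨S=∅; E=∅; C=[(((λy. y) 6) + ((λu. ((λv. v) -1)) -3))]; D=∅⟩
t=1: ⟨S=∅; E=∅; C=[((λy. y) 6) :: ((λu. ((λv. v) -1)) -3) :: PRIM2(add)]; D=∅⟩
t=2: ⟨S=∅; E=∅; C=[6 :: (λy. y) :: AP :: ((λu. ((λv. v) -1)) -3) :: PRIM2(add)]; D=∅⟩
t=3: ⟨S=[6]; E=∅; C=[(λy. y) :: AP :: ((λu. ((λv. v) -1)) -3) :: PRIM2(add)]; D=∅⟩
t=4: ⟨S=[clo(λy. y, ∅) :: 6]; E=∅; C=[AP :: ((λu. ((λv. v) -1)) -3) :: PRIM2(add)]; D=∅⟩
t=5: ⟨S=∅; E={y↦6}; C=[y]; D=[(∅, ∅, [((λu. ((λv. v) -1)) -3) :: PRIM2(add)])]⟩
t=6: ⟨S=[6]; E={y↦6}; C=∅; D=[(∅, ∅, [((λu. ((λv. v) -1)) -3) :: PRIM2(add)])]⟩
t=7: ⟨S=[6]; E=∅; C=[((λu. ((λv. v) -1)) -3) :: PRIM2(add)]; D=∅⟩
t=8: ⟨S=[6]; E=∅; C=[-3 :: (λu. ((λv. v) -1)) :: AP :: PRIM2(add)]; D=∅⟩
t=9: ⟨S=[-3 :: 6]; E=∅; C=[(λu. ((λv. v) -1)) :: AP :: PRIM2(add)]; D=∅⟩
t=10: ⟨S=[clo(λu. ((λv. v) -1), ∅) :: -3 :: 6]; E=∅; C=[AP :: PRIM2(add)]; D=∅⟩
t=11: ⟨S=∅; E={u↦-3}; C=[((λv. v) -1)]; D=[([6], ∅, [PRIM2(add)])]⟩
t=12: ⟨S=∅; E={u↦-3}; C=[-1 :: (λv. v) :: AP]; D=[([6], ∅, [PRIM2(add)])]⟩
t=13: ⟨S=[-1]; E={u↦-3}; C=[(λv. v) :: AP]; D=[([6], ∅, [PRIM2(add)])]⟩
t=14: ⟨S=[clo(λv. v, {u↦-3}) :: -1]; E={u↦-3}; C=[AP]; D=[([6], ∅, [PRIM2(add)])]⟩
t=15: ⟨S=∅; E={v↦-1, u↦-3}; C=[v]; D=[(∅, {u↦-3}, ∅) :: ([6], ∅, [PRIM2(add)])]⟩
t=16: ⟨S=[-1]; E={v↦-1, u↦-3}; C=∅; D=[(∅, {u↦-3}, ∅) :: ([6], ∅, [PRIM2(add)])]⟩
t=17: ⟨S=[-1]; E={u↦-3}; C=∅; D=[([6], ∅, [PRIM2(add)])]⟩
t=18: ⟨S=[-1 :: 6]; E=∅; C=[PRIM2(add)]; D=∅⟩
t=19: ⟨S=[5]; E=∅; C=∅; D=∅⟩
→ final value 5

Answer: 5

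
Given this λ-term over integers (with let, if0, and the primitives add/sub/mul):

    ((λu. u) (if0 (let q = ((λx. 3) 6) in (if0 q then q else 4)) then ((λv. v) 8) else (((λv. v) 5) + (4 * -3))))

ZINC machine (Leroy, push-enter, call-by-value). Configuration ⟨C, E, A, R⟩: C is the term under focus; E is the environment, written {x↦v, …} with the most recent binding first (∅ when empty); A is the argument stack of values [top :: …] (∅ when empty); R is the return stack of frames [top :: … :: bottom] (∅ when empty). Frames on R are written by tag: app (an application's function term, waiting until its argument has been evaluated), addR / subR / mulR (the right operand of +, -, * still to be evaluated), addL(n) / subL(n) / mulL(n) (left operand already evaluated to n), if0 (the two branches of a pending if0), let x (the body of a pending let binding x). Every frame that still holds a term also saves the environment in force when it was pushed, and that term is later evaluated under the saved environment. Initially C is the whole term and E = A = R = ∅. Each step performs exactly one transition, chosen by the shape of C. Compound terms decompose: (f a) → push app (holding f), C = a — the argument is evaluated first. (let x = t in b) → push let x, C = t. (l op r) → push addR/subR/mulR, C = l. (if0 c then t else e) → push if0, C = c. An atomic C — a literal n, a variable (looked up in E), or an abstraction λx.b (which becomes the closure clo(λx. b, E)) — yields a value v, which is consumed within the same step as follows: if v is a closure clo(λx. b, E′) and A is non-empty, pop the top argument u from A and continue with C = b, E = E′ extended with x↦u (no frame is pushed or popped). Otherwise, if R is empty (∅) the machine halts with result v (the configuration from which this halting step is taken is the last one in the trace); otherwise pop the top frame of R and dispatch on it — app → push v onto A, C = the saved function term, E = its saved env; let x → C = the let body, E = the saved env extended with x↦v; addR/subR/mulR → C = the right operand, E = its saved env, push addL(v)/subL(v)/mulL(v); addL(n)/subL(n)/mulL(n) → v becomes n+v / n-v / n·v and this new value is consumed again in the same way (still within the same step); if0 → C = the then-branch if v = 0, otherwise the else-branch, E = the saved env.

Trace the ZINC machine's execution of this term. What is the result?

Answer: -7

Execution trace:
0. <C=((λu. u) (if0 (let q = ((λx. 3) 6) in (if0 q then q else 4)) then ((λv. v) 8) else (((λv. v) 5) + (4 * -3)))), E=∅, A=∅, R=∅>
1. <C=(if0 (let q = ((λx. 3) 6) in (if0 q then q else 4)) then ((λv. v) 8) else (((λv. v) 5) + (4 * -3))), E=∅, A=∅, R=[app]>
2. <C=(let q = ((λx. 3) 6) in (if0 q then q else 4)), E=∅, A=∅, R=[if0 :: app]>
3. <C=((λx. 3) 6), E=∅, A=∅, R=[let q :: if0 :: app]>
4. <C=6, E=∅, A=∅, R=[app :: let q :: if0 :: app]>
5. <C=(λx. 3), E=∅, A=[6], R=[let q :: if0 :: app]>
6. <C=3, E={x↦6}, A=∅, R=[let q :: if0 :: app]>
7. <C=(if0 q then q else 4), E={q↦3}, A=∅, R=[if0 :: app]>
8. <C=q, E={q↦3}, A=∅, R=[if0 :: if0 :: app]>
9. <C=4, E={q↦3}, A=∅, R=[if0 :: app]>
10. <C=(((λv. v) 5) + (4 * -3)), E=∅, A=∅, R=[app]>
11. <C=((λv. v) 5), E=∅, A=∅, R=[addR :: app]>
12. <C=5, E=∅, A=∅, R=[app :: addR :: app]>
13. <C=(λv. v), E=∅, A=[5], R=[addR :: app]>
14. <C=v, E={v↦5}, A=∅, R=[addR :: app]>
15. <C=(4 * -3), E=∅, A=∅, R=[addL(5) :: app]>
16. <C=4, E=∅, A=∅, R=[mulR :: addL(5) :: app]>
17. <C=-3, E=∅, A=∅, R=[mulL(4) :: addL(5) :: app]>
18. <C=(λu. u), E=∅, A=[-7], R=∅>
19. <C=u, E={u↦-7}, A=∅, R=∅>
→ final value -7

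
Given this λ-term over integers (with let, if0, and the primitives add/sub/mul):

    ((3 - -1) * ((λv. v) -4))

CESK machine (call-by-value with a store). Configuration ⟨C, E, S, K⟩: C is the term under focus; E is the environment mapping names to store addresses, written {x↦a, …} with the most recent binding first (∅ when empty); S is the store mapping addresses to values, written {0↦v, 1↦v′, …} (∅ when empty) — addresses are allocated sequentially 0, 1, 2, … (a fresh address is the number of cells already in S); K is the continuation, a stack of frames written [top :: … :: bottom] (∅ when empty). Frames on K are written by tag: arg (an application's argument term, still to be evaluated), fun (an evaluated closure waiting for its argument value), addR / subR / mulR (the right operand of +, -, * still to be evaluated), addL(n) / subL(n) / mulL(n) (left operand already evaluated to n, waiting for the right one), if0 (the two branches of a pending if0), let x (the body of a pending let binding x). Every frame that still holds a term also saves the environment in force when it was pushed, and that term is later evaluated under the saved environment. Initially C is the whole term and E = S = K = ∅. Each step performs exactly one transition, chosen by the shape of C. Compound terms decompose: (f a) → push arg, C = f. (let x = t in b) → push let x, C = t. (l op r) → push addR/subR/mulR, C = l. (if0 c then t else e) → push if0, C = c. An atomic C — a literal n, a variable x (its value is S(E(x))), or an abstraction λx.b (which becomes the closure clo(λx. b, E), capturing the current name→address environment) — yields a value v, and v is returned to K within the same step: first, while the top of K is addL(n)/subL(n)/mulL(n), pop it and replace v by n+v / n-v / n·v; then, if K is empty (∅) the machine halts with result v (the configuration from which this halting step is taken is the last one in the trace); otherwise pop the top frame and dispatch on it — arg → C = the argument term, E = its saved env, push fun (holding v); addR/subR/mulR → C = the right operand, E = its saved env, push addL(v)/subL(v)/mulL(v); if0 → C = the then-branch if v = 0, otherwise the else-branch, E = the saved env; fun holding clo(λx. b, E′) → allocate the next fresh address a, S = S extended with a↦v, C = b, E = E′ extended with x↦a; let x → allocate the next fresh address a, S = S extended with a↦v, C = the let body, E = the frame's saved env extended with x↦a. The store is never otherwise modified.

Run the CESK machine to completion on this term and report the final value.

step 0: <C=((3 - -1) * ((λv. v) -4)), E=∅, S=∅, K=∅>
step 1: <C=(3 - -1), E=∅, S=∅, K=[mulR]>
step 2: <C=3, E=∅, S=∅, K=[subR :: mulR]>
step 3: <C=-1, E=∅, S=∅, K=[subL(3) :: mulR]>
step 4: <C=((λv. v) -4), E=∅, S=∅, K=[mulL(4)]>
step 5: <C=(λv. v), E=∅, S=∅, K=[arg :: mulL(4)]>
step 6: <C=-4, E=∅, S=∅, K=[fun :: mulL(4)]>
step 7: <C=v, E={v↦0}, S={0↦-4}, K=[mulL(4)]>
→ final value -16

Answer: -16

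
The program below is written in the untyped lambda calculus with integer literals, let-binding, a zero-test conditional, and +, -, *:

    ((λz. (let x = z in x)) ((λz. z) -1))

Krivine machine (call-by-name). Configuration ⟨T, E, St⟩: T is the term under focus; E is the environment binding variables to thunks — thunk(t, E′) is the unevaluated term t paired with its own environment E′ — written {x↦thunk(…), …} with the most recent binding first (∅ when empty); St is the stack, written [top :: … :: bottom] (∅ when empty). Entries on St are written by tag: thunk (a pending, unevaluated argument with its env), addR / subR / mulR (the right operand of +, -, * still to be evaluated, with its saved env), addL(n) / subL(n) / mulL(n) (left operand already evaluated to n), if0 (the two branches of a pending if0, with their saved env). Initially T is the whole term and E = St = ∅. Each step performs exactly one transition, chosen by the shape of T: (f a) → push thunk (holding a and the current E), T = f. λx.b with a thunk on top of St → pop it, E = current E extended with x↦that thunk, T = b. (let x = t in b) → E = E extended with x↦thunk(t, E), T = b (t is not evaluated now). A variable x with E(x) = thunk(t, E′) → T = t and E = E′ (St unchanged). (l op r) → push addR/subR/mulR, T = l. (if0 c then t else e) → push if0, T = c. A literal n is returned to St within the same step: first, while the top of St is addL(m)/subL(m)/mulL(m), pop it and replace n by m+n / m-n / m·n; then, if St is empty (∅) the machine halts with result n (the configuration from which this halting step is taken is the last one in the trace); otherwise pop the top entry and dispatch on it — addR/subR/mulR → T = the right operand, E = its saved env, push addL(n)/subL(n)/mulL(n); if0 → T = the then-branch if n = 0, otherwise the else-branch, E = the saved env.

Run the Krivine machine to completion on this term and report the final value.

Answer: -1

Execution trace:
[0] [T=((λz. (let x = z in x)) ((λz. z) -1)) | E=∅ | St=∅]
[1] [T=(λz. (let x = z in x)) | E=∅ | St=[thunk]]
[2] [T=(let x = z in x) | E={z↦thunk(((λz. z) -1), ∅)} | St=∅]
[3] [T=x | E={x↦thunk(z, {z↦thunk(((λz. z) -1), ∅)}), z↦thunk(((λz. z) -1), ∅)} | St=∅]
[4] [T=z | E={z↦thunk(((λz. z) -1), ∅)} | St=∅]
[5] [T=((λz. z) -1) | E=∅ | St=∅]
[6] [T=(λz. z) | E=∅ | St=[thunk]]
[7] [T=z | E={z↦thunk(-1, ∅)} | St=∅]
[8] [T=-1 | E=∅ | St=∅]
→ final value -1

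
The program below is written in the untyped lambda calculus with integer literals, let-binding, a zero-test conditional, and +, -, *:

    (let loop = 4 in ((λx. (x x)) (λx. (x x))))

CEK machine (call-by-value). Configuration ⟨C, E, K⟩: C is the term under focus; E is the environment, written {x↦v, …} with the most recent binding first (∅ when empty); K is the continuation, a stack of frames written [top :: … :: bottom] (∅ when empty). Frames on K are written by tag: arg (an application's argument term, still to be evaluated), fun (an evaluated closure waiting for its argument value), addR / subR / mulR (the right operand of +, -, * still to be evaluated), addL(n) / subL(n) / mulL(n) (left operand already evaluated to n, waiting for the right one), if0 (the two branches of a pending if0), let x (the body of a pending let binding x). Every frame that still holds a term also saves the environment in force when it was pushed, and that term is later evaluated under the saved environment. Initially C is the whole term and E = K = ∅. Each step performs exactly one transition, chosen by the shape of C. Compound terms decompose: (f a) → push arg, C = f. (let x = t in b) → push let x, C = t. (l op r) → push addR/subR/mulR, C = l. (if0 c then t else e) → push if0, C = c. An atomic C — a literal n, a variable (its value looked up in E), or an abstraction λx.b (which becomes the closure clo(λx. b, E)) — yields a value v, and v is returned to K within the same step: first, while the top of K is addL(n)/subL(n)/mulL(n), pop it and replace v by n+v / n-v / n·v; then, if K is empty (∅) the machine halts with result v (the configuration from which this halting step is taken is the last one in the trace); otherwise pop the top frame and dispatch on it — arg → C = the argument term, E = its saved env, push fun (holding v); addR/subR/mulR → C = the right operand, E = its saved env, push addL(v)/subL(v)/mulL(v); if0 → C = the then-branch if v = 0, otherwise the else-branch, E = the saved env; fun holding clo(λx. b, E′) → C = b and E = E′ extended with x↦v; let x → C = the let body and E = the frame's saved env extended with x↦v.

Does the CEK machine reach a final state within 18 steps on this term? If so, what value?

[0] <C=(let loop = 4 in ((λx. (x x)) (λx. (x x)))), E=∅, K=∅>
[1] <C=4, E=∅, K=[let loop]>
[2] <C=((λx. (x x)) (λx. (x x))), E={loop↦4}, K=∅>
[3] <C=(λx. (x x)), E={loop↦4}, K=[arg]>
[4] <C=(λx. (x x)), E={loop↦4}, K=[fun]>
[5] <C=(x x), E={x↦clo(λx. (x x), {loop↦4}), loop↦4}, K=∅>
[6] <C=x, E={x↦clo(λx. (x x), {loop↦4}), loop↦4}, K=[arg]>
[7] <C=x, E={x↦clo(λx. (x x), {loop↦4}), loop↦4}, K=[fun]>
… configuration repeats with period 3 (steps 5–7 recur indefinitely) …

Answer: DIVERGES (no final state within 18 steps)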